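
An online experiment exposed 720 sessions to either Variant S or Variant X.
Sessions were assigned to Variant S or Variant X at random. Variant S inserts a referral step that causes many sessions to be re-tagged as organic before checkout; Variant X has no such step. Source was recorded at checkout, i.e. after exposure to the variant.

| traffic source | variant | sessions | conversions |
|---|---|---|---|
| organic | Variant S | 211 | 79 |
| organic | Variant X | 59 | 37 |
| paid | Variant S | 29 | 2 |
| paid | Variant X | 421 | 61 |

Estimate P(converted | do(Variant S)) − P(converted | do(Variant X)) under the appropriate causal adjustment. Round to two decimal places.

The stratified and pooled comparisons disagree (Variant X wins within each traffic source; Variant S wins overall), so the answer turns on the causal role of traffic source.
Traffic source lies on the pathway variant → traffic source → outcome, so adjusting for it blocks the indirect effect. For the total causal effect of variant, use the unadjusted pooled rates.
The causal difference is the pooled difference: 0.338 − 0.204 = +0.133.

+0.13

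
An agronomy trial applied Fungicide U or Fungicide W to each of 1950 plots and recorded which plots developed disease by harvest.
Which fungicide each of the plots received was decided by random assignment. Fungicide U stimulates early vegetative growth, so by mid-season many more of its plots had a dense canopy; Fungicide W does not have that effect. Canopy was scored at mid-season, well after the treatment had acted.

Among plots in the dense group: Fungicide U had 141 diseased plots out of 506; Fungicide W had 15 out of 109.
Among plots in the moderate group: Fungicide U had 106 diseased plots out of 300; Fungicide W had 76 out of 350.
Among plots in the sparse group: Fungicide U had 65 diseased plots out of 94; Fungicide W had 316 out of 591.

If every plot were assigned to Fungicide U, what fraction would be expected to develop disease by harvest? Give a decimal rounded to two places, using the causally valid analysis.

0.35

Because the fungicide influences mid-season canopy, mid-season canopy is a post-treatment mediator, not a confounder. Stratifying on it would bias the estimate; the causal effect is the crude pooled difference.
So P(outcome | do(Fungicide U)) is just the pooled rate for Fungicide U: 312/900 = 0.347.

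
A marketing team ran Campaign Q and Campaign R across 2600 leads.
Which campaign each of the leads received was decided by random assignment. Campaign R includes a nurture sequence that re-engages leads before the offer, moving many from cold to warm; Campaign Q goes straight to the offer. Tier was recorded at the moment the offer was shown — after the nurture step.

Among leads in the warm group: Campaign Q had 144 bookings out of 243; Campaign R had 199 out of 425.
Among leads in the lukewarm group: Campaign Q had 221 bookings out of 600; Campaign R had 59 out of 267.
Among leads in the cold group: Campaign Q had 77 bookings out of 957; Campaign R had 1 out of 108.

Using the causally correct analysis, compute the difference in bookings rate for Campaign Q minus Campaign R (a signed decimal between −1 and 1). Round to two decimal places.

Stratifying would compare campaigns among leads the campaigns themselves sorted into engagement tier groups — a form of selection on an intermediate. The unconditioned pooled rates give the total causal effect.
The causal difference is the pooled difference: 0.246 − 0.324 = -0.078.

-0.08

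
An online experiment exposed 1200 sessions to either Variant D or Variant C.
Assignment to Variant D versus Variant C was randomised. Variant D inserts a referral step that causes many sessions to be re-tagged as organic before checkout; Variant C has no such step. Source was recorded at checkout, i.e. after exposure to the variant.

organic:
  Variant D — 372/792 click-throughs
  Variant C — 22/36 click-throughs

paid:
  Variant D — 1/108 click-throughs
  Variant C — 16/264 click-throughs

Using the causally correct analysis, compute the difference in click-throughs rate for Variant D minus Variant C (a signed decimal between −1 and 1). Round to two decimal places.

Variant C is higher inside every traffic source stratum but Variant D is higher in aggregate. Whether to stratify depends on how traffic source relates to the variant.
Because the variant influences traffic source, traffic source is a post-treatment mediator, not a confounder. Stratifying on it would bias the estimate; the causal effect is the crude pooled difference.
The causal difference is the pooled difference: 0.414 − 0.127 = +0.288.

+0.29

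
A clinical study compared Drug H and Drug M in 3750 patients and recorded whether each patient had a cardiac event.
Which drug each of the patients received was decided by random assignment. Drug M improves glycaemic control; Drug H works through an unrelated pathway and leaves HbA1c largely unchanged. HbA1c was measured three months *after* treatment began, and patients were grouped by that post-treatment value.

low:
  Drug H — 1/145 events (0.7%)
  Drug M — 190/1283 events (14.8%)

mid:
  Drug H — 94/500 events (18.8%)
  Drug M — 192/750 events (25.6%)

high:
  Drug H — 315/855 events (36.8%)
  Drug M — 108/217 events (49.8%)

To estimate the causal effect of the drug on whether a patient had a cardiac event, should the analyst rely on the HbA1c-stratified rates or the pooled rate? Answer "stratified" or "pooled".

The stratified and pooled comparisons disagree (Drug H wins within each HbA1c; Drug M wins overall), so the answer turns on the causal role of HbA1c.
HbA1c here is a post-treatment variable shaped by the drug; conditioning on it would introduce bias rather than remove it. The overall comparison is the causal one.
Pooled: Drug H 27.3% vs Drug M 21.8%; Drug M is lower overall.

pooled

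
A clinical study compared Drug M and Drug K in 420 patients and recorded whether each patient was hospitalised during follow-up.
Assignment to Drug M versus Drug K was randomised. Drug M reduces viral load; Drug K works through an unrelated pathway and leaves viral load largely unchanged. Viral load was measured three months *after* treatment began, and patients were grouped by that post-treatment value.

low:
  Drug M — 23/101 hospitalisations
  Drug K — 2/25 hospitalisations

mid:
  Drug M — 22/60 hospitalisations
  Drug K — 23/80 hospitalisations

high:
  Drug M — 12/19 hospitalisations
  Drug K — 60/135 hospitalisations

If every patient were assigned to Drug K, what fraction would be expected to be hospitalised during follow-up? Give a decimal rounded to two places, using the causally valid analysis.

0.35

Within every viral load level Drug K has the lower rate, yet pooled Drug M does — Simpson's reversal.
The distribution of viral load is itself part of what the drug does — it is an intermediate outcome. Holding it fixed would remove that part of the effect; the total effect is the pooled difference.
So P(outcome | do(Drug K)) is just the pooled rate for Drug K: 85/240 = 0.354.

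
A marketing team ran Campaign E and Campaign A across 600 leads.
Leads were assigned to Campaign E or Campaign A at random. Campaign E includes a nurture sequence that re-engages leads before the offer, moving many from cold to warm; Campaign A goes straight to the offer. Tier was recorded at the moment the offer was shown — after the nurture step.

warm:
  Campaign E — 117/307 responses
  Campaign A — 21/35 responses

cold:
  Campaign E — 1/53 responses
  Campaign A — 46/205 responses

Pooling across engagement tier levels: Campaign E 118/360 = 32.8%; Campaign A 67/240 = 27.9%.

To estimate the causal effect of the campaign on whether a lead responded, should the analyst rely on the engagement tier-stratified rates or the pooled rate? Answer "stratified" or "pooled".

pooled

Engagement tier is recorded after the campaign and is itself shifted by it — it sits on the causal path from campaign to outcome. Conditioning on a mediator would strip out part of the effect we want; the pooled comparison gives the total causal effect.
Pooled: Campaign E 32.8% vs Campaign A 27.9%; Campaign E is higher overall.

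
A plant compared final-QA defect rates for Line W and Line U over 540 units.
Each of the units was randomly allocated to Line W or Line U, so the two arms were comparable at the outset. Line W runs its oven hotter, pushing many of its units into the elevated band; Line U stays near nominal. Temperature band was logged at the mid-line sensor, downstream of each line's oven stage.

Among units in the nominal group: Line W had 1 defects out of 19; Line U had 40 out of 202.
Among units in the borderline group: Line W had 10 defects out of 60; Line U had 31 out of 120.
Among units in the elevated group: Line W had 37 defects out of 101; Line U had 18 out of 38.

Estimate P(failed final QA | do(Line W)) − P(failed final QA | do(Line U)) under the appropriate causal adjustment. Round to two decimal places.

In-process temperature band is downstream of the line. One should not condition on a consequence of treatment, so the overall rates are the right comparison.
The causal difference is the pooled difference: 0.267 − 0.247 = +0.019.

+0.02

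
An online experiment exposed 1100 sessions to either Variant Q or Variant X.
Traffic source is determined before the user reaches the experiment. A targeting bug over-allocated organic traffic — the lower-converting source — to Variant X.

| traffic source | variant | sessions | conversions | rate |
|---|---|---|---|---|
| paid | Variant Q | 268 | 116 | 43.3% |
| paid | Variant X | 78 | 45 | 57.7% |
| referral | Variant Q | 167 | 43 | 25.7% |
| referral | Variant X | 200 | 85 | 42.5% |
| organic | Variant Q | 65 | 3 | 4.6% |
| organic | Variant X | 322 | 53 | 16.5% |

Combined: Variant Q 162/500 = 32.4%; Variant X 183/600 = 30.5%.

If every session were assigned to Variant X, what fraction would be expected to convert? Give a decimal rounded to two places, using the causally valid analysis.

0.38

Here traffic source is a common cause — it drives both which variant a case falls under and the outcome. The crude comparison mixes populations; the stratum-specific rates are the causally relevant ones.
Standardising Variant X to the population traffic source mix: 0.315·45/78 + 0.334·85/200 + 0.352·53/322 = 0.381.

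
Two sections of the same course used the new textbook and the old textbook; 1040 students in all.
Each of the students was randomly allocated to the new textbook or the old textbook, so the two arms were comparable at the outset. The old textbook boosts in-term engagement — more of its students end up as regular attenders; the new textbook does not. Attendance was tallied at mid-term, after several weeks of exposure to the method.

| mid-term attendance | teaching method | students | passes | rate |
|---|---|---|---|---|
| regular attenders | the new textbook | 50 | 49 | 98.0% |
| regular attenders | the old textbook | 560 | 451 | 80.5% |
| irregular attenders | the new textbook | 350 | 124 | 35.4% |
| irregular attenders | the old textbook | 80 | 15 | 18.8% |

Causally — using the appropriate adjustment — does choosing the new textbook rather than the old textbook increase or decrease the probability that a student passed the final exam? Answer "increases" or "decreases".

the new textbook is higher inside every mid-term attendance stratum but the old textbook is higher in aggregate. Whether to stratify depends on how mid-term attendance relates to the teaching method.
Mid-term attendance here is a post-treatment variable shaped by the teaching method; conditioning on it would introduce bias rather than remove it. The overall comparison is the causal one.
Pooled: the new textbook 43.2% vs the old textbook 72.8%; the old textbook is higher overall.

decreases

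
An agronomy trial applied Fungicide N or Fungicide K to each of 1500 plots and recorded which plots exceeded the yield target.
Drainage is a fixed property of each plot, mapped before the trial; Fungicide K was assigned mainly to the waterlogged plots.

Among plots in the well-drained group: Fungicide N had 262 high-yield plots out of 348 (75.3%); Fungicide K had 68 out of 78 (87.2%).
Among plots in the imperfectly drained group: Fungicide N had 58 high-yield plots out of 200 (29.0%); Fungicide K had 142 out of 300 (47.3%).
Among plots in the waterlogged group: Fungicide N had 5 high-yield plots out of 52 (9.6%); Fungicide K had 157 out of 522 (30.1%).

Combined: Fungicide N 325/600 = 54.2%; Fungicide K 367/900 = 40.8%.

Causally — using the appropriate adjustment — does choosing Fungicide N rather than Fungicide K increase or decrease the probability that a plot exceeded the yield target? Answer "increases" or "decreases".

The field drainage-specific comparison favours Fungicide K throughout, but the pooled figures favour Fungicide N. The question is whether to condition on field drainage.
Field drainage satisfies the back-door criterion: it is not a descendant of the fungicide, and it blocks the spurious path from fungicide to outcome. Adjusting for it (i.e., using the within-field drainage rates) gives the causal effect.
Within each level — well-drained: 75.3% vs 87.2%; imperfectly drained: 29.0% vs 47.3%; waterlogged: 9.6% vs 30.1% — Fungicide K is higher every time.

decreases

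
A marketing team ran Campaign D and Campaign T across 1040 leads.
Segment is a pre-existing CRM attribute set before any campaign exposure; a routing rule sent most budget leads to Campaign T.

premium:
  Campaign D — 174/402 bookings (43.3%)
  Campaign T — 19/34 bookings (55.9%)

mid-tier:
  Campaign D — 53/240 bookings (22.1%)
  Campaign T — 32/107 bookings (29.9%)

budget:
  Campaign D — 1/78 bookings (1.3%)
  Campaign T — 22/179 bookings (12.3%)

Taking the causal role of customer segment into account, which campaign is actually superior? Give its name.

Within every customer segment level Campaign T has the higher rate, yet pooled Campaign D does — Simpson's reversal.
Customer segment differs across campaigns for reasons unrelated to any effect of the campaign itself, and it separately predicts the outcome — a classic confounder. We must compare within customer segment levels.
Within each level — premium: 43.3% vs 55.9%; mid-tier: 22.1% vs 29.9%; budget: 1.3% vs 12.3% — Campaign T is higher every time.

Campaign T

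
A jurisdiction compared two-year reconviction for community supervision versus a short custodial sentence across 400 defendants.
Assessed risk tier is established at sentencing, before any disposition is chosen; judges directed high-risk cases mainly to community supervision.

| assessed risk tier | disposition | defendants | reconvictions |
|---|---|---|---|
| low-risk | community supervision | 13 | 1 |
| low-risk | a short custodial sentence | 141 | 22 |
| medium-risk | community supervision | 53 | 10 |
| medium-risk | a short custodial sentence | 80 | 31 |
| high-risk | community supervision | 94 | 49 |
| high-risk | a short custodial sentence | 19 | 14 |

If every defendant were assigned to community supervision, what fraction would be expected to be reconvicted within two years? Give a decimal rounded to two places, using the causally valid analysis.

Assessed risk tier satisfies the back-door criterion: it is not a descendant of the disposition, and it blocks the spurious path from disposition to outcome. Adjusting for it (i.e., using the within-assessed risk tier rates) gives the causal effect.
Standardising community supervision to the population assessed risk tier mix: 0.385·1/13 + 0.333·10/53 + 0.282·49/94 = 0.240.

0.24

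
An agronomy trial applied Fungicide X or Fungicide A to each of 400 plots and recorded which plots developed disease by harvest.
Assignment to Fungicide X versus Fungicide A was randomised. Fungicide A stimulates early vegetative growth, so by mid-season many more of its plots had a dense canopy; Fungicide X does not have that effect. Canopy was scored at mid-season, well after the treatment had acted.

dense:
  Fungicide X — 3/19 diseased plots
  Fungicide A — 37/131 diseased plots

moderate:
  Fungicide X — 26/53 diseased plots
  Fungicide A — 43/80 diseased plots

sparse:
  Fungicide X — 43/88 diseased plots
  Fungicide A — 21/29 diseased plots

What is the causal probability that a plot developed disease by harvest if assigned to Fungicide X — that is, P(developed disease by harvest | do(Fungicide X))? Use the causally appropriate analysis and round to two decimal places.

The stratified and pooled comparisons disagree (Fungicide X wins within each mid-season canopy; Fungicide A wins overall), so the answer turns on the causal role of mid-season canopy.
The distribution of mid-season canopy is itself part of what the fungicide does — it is an intermediate outcome. Holding it fixed would remove that part of the effect; the total effect is the pooled difference.
So P(outcome | do(Fungicide X)) is just the pooled rate for Fungicide X: 72/160 = 0.450.

0.45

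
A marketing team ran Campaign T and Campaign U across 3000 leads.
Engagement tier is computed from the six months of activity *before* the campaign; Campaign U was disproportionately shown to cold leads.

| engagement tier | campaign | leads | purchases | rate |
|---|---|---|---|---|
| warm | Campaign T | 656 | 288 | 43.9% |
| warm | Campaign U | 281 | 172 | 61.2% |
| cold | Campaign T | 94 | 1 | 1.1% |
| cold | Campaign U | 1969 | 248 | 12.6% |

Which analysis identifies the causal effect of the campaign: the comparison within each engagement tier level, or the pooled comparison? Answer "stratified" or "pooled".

stratified

The imbalance in engagement tier arose from how leads were allocated, not from anything the campaign did; and engagement tier independently affects the outcome. The pooled gap is confounded — condition on engagement tier.
Within each level — warm: 43.9% vs 61.2%; cold: 1.1% vs 12.6% — Campaign U is higher every time.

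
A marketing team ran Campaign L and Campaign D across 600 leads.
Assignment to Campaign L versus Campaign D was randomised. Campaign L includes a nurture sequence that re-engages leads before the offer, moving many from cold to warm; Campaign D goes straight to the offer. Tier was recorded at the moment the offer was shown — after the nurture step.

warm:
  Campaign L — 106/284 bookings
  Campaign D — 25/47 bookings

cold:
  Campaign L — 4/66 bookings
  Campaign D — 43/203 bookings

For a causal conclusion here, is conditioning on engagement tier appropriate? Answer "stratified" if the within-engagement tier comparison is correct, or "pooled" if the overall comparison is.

Engagement tier is downstream of the campaign. One should not condition on a consequence of treatment, so the overall rates are the right comparison.
Pooled: Campaign L 31.4% vs Campaign D 27.2%; Campaign L is higher overall.

pooled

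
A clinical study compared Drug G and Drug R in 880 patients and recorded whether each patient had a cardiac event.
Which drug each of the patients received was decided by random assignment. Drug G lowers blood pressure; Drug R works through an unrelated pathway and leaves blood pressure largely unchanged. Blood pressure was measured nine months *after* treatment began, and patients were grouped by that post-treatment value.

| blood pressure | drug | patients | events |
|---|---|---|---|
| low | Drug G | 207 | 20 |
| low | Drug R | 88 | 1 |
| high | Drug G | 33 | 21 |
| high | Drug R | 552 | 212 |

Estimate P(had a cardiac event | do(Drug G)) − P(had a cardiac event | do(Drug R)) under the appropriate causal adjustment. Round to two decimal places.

The blood pressure-specific comparison favours Drug R throughout, but the pooled figures favour Drug G. The question is whether to condition on blood pressure.
Because the drug influences blood pressure, blood pressure is a post-treatment mediator, not a confounder. Stratifying on it would bias the estimate; the causal effect is the crude pooled difference.
The causal difference is the pooled difference: 0.171 − 0.333 = -0.162.

-0.16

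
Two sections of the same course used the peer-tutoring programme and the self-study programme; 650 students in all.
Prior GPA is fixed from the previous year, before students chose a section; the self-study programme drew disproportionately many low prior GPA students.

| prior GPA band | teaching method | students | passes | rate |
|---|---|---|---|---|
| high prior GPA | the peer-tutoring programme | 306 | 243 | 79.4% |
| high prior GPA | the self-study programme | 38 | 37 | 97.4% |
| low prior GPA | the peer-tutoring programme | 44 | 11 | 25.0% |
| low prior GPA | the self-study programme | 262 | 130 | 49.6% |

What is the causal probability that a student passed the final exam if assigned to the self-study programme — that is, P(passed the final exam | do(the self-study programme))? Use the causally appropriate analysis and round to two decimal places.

The imbalance in prior GPA band arose from how students were allocated, not from anything the teaching method did; and prior GPA band independently affects the outcome. The pooled gap is confounded — condition on prior GPA band.
Standardising the self-study programme to the population prior GPA band mix: 0.529·37/38 + 0.471·130/262 = 0.749.

0.75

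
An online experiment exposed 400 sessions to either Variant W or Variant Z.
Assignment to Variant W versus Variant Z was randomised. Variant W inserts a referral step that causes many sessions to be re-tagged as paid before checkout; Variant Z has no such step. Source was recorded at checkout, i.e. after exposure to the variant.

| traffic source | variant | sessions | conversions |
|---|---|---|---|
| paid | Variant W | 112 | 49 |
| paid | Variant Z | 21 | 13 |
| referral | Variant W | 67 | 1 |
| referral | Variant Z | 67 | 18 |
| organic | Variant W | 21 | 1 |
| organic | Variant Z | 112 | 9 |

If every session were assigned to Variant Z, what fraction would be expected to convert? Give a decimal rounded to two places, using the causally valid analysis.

0.20

The distribution of traffic source is itself part of what the variant does — it is an intermediate outcome. Holding it fixed would remove that part of the effect; the total effect is the pooled difference.
So P(outcome | do(Variant Z)) is just the pooled rate for Variant Z: 40/200 = 0.200.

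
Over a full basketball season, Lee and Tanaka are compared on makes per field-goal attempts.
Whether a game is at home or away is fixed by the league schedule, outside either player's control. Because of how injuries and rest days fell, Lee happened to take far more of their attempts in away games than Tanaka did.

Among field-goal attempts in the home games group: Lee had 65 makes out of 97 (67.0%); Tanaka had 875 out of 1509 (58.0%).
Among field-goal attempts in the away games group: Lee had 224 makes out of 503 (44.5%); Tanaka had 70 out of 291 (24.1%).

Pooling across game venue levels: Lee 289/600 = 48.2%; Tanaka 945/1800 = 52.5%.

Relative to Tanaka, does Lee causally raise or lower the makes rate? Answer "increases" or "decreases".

Nothing the player does changes game venue; the imbalance is an allocation artefact. With game venue also predicting the outcome, the pooled figure is confounded, and the within-stratum comparison is the causal one.
Within each level — home games: 67.0% vs 58.0%; away games: 44.5% vs 24.1% — Lee is higher every time.

increases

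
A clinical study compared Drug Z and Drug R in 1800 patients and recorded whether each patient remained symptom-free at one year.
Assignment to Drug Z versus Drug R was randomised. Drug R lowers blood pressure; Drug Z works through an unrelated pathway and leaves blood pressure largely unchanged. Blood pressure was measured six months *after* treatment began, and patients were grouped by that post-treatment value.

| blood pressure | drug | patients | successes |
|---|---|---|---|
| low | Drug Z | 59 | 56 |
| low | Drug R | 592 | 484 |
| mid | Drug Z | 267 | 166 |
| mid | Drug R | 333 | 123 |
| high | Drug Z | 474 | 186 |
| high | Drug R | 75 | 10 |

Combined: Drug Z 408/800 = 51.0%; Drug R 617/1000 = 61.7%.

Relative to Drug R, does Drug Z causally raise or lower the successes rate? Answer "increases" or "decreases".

decreases

The distribution of blood pressure is itself part of what the drug does — it is an intermediate outcome. Holding it fixed would remove that part of the effect; the total effect is the pooled difference.
Pooled: Drug Z 51.0% vs Drug R 61.7%; Drug R is higher overall.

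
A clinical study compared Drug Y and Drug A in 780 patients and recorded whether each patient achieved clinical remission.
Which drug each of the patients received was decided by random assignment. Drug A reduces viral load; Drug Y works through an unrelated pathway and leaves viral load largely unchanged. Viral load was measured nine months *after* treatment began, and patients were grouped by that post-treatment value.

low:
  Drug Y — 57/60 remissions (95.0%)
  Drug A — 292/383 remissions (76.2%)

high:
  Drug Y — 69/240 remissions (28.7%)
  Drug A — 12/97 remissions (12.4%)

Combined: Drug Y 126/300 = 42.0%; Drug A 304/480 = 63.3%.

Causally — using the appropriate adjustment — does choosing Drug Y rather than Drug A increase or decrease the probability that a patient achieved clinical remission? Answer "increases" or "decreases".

The viral load-specific comparison favours Drug Y throughout, but the pooled figures favour Drug A. The question is whether to condition on viral load.
Because the drug influences viral load, viral load is a post-treatment mediator, not a confounder. Stratifying on it would bias the estimate; the causal effect is the crude pooled difference.
Pooled: Drug Y 42.0% vs Drug A 63.3%; Drug A is higher overall.

decreases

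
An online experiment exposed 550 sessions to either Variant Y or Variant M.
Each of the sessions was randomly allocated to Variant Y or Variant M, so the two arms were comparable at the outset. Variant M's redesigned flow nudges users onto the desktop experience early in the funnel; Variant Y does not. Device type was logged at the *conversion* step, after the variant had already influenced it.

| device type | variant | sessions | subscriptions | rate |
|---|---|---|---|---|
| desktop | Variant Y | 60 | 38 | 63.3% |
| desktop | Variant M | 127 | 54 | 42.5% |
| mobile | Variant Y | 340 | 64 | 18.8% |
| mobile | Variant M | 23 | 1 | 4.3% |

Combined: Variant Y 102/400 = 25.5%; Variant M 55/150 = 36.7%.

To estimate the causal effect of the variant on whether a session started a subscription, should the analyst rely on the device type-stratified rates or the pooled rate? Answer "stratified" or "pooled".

The device type-specific comparison favours Variant Y throughout, but the pooled figures favour Variant M. The question is whether to condition on device type.
Device type here is a post-treatment variable shaped by the variant; conditioning on it would introduce bias rather than remove it. The overall comparison is the causal one.
Pooled: Variant Y 25.5% vs Variant M 36.7%; Variant M is higher overall.

pooled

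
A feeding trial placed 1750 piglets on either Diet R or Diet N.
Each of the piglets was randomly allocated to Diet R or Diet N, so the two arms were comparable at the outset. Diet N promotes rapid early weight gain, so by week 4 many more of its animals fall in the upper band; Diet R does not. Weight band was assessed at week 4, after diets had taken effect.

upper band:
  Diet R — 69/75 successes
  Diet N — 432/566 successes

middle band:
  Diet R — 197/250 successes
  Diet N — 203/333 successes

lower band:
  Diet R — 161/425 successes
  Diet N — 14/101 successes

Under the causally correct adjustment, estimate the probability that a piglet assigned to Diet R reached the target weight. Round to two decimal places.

0.57

Week-4 weight band is downstream of the diet. One should not condition on a consequence of treatment, so the overall rates are the right comparison.
So P(outcome | do(Diet R)) is just the pooled rate for Diet R: 427/750 = 0.569.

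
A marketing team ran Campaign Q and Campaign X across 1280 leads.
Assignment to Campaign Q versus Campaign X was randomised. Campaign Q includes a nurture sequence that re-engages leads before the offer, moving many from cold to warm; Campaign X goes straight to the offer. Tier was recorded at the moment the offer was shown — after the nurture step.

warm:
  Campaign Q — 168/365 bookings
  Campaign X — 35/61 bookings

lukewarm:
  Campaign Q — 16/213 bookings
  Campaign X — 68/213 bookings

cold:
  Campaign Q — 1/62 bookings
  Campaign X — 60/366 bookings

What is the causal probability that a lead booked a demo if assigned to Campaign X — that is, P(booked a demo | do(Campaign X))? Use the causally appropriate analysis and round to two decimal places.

The distribution of engagement tier is itself part of what the campaign does — it is an intermediate outcome. Holding it fixed would remove that part of the effect; the total effect is the pooled difference.
So P(outcome | do(Campaign X)) is just the pooled rate for Campaign X: 163/640 = 0.255.

0.25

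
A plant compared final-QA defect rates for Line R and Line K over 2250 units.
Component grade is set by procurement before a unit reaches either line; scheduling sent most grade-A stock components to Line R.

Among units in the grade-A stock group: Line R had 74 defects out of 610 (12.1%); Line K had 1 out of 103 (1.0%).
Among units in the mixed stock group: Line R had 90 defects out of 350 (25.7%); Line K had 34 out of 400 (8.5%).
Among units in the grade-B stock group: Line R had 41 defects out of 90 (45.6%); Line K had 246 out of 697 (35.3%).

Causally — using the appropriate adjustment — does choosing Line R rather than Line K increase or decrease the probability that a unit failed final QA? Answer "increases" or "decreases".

The component grade-specific comparison favours Line K throughout, but the pooled figures favour Line R. The question is whether to condition on component grade.
Since component grade is a pre-existing factor (not a product of the line) and it affects the outcome on its own, it is a confounder. The stratified rates, not the pooled rate, identify the causal effect.
Within each level — grade-A stock: 12.1% vs 1.0%; mixed stock: 25.7% vs 8.5%; grade-B stock: 45.6% vs 35.3% — Line K is lower every time.

increases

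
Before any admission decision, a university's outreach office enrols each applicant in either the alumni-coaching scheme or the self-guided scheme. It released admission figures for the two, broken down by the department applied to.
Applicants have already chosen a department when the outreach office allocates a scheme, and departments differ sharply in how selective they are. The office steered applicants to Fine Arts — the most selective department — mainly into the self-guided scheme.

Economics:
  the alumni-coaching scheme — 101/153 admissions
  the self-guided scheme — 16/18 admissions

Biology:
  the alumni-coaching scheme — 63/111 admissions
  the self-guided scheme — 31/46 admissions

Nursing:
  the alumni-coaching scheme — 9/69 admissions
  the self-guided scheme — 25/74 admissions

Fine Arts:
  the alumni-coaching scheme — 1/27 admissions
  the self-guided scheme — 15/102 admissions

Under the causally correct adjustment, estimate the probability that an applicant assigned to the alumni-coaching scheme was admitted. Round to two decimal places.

0.38

Nothing the outreach scheme does changes department; the imbalance is an allocation artefact. With department also predicting the outcome, the pooled figure is confounded, and the within-stratum comparison is the causal one.
Standardising the alumni-coaching scheme to the population department mix: 0.285·101/153 + 0.262·63/111 + 0.238·9/69 + 0.215·1/27 = 0.376.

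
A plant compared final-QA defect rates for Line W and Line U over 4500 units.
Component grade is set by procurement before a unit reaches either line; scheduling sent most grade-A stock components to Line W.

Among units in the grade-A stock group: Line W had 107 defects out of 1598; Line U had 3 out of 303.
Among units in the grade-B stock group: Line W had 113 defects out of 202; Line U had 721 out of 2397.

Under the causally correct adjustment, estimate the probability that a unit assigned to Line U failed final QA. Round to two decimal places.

0.18

Component grade differs across lines for reasons unrelated to any effect of the line itself, and it separately predicts the outcome — a classic confounder. We must compare within component grade levels.
Standardising Line U to the population component grade mix: 0.422·3/303 + 0.578·721/2397 = 0.178.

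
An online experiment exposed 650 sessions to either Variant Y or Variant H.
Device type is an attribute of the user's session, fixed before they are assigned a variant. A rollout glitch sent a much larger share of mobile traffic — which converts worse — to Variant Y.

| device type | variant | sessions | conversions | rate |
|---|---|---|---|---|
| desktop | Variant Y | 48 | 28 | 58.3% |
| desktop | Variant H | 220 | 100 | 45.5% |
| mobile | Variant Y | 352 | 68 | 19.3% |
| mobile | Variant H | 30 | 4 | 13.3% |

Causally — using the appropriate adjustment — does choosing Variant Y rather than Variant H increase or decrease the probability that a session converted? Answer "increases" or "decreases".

The stratified and pooled comparisons disagree (Variant Y wins within each device type; Variant H wins overall), so the answer turns on the causal role of device type.
Device type is set before the variant has any effect — it is not caused by the variant — and it independently drives the outcome. That makes it a confounder, so the causal comparison is within device type levels.
Within each level — desktop: 58.3% vs 45.5%; mobile: 19.3% vs 13.3% — Variant Y is higher every time.

increases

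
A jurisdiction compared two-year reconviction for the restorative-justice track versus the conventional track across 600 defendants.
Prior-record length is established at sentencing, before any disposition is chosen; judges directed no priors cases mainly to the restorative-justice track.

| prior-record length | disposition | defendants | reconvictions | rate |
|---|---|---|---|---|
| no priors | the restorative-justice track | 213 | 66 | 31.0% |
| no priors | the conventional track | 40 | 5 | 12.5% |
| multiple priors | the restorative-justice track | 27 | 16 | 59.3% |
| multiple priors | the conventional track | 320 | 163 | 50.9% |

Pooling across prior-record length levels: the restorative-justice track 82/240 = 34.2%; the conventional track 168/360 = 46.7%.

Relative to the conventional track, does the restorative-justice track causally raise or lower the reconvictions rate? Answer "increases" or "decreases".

The stratified and pooled comparisons disagree (the conventional track wins within each prior-record length; the restorative-justice track wins overall), so the answer turns on the causal role of prior-record length.
Here prior-record length is a common cause — it drives both which disposition a case falls under and the outcome. The crude comparison mixes populations; the stratum-specific rates are the causally relevant ones.
Within each level — no priors: 31.0% vs 12.5%; multiple priors: 59.3% vs 50.9% — the conventional track is lower every time.

increases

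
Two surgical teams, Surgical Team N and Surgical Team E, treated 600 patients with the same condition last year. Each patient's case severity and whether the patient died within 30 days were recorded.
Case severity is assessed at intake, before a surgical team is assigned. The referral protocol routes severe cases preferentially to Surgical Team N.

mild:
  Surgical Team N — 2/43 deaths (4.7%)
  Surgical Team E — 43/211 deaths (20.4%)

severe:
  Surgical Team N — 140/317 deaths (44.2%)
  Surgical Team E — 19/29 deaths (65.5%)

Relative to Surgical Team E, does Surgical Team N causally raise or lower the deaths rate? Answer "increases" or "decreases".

Within every case severity level Surgical Team N has the lower rate, yet pooled Surgical Team E does — Simpson's reversal.
The imbalance in case severity arose from how patients were allocated, not from anything the surgical team did; and case severity independently affects the outcome. The pooled gap is confounded — condition on case severity.
Within each level — mild: 4.7% vs 20.4%; severe: 44.2% vs 65.5% — Surgical Team N is lower every time.

decreases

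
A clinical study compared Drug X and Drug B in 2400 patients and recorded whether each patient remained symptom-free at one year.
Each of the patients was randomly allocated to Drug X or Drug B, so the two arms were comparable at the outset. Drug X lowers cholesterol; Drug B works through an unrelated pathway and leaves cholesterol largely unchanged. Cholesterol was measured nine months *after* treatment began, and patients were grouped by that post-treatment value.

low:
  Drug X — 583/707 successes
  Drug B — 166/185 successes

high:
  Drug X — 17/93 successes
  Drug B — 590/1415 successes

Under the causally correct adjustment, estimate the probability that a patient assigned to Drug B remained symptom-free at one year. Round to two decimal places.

The cholesterol-specific comparison favours Drug B throughout, but the pooled figures favour Drug X. The question is whether to condition on cholesterol.
Cholesterol is recorded after the drug and is itself shifted by it — it sits on the causal path from drug to outcome. Conditioning on a mediator would strip out part of the effect we want; the pooled comparison gives the total causal effect.
So P(outcome | do(Drug B)) is just the pooled rate for Drug B: 756/1600 = 0.472.

0.47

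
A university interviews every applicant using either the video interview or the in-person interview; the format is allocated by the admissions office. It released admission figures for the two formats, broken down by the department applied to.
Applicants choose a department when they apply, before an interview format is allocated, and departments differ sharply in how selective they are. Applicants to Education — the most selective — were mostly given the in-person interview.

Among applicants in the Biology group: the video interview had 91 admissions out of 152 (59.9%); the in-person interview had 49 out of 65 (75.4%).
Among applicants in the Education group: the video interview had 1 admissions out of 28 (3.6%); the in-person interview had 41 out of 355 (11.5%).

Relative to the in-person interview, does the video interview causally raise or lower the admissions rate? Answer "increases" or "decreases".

The department-specific comparison favours the in-person interview throughout, but the pooled figures favour the video interview. The question is whether to condition on department.
Nothing the interview format does changes department; the imbalance is an allocation artefact. With department also predicting the outcome, the pooled figure is confounded, and the within-stratum comparison is the causal one.
Within each level — Biology: 59.9% vs 75.4%; Education: 3.6% vs 11.5% — the in-person interview is higher every time.

decreases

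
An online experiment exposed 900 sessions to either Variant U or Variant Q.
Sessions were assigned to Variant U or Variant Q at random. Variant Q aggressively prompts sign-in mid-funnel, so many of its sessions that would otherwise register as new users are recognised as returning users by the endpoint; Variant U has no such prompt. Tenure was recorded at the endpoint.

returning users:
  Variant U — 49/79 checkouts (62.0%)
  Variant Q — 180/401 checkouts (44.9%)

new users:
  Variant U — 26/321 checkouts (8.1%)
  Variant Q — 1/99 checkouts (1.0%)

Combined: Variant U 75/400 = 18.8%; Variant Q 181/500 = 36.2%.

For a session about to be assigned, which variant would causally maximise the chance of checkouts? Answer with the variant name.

The distribution of user tenure is itself part of what the variant does — it is an intermediate outcome. Holding it fixed would remove that part of the effect; the total effect is the pooled difference.
Pooled: Variant U 18.8% vs Variant Q 36.2%; Variant Q is higher overall.

Variant Q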